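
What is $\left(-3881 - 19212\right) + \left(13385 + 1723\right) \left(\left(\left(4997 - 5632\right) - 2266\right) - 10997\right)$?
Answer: $-209994077$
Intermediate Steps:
$\left(-3881 - 19212\right) + \left(13385 + 1723\right) \left(\left(\left(4997 - 5632\right) - 2266\right) - 10997\right) = -23093 + 15108 \left(\left(-635 - 2266\right) - 10997\right) = -23093 + 15108 \left(-2901 - 10997\right) = -23093 + 15108 \left(-13898\right) = -23093 - 209970984 = -209994077$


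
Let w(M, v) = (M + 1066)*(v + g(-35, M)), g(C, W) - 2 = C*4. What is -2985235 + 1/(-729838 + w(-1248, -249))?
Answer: -1968475899941/659404 ≈ -2.9852e+6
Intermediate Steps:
g(C, W) = 2 + 4*C (g(C, W) = 2 + C*4 = 2 + 4*C)
w(M, v) = (-138 + v)*(1066 + M) (w(M, v) = (M + 1066)*(v + (2 + 4*(-35))) = (1066 + M)*(v + (2 - 140)) = (1066 + M)*(v - 138) = (1066 + M)*(-138 + v) = (-138 + v)*(1066 + M))
-2985235 + 1/(-729838 + w(-1248, -249)) = -2985235 + 1/(-729838 + (-147108 - 138*(-1248) + 1066*(-249) - 1248*(-249))) = -2985235 + 1/(-729838 + (-147108 + 172224 - 265434 + 310752)) = -2985235 + 1/(-729838 + 70434) = -2985235 + 1/(-659404) = -2985235 - 1/659404 = -1968475899941/659404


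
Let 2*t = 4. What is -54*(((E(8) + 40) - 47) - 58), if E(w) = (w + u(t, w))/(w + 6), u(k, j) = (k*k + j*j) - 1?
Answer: 22545/7 ≈ 3220.7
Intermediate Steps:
t = 2 (t = (1/2)*4 = 2)
u(k, j) = -1 + j**2 + k**2 (u(k, j) = (k**2 + j**2) - 1 = (j**2 + k**2) - 1 = -1 + j**2 + k**2)
E(w) = (3 + w + w**2)/(6 + w) (E(w) = (w + (-1 + w**2 + 2**2))/(w + 6) = (w + (-1 + w**2 + 4))/(6 + w) = (w + (3 + w**2))/(6 + w) = (3 + w + w**2)/(6 + w))
-54*(((E(8) + 40) - 47) - 58) = -54*((((3 + 8 + 8**2)/(6 + 8) + 40) - 47) - 58) = -54*((((3 + 8 + 64)/14 + 40) - 47) - 58) = -54*((((1/14)*75 + 40) - 47) - 58) = -54*(((75/14 + 40) - 47) - 58) = -54*((635/14 - 47) - 58) = -54*(-23/14 - 58) = -54*(-835/14) = 22545/7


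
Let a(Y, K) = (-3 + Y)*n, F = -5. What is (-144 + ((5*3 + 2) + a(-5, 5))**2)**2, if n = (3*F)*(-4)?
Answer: 45892350625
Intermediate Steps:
n = 60 (n = (3*(-5))*(-4) = -15*(-4) = 60)
a(Y, K) = -180 + 60*Y (a(Y, K) = (-3 + Y)*60 = -180 + 60*Y)
(-144 + ((5*3 + 2) + a(-5, 5))**2)**2 = (-144 + ((5*3 + 2) + (-180 + 60*(-5)))**2)**2 = (-144 + ((15 + 2) + (-180 - 300))**2)**2 = (-144 + (17 - 480)**2)**2 = (-144 + (-463)**2)**2 = (-144 + 214369)**2 = 214225**2 = 45892350625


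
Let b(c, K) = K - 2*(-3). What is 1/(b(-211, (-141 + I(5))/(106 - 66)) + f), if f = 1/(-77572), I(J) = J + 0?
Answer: 387860/1008431 ≈ 0.38462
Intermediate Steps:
I(J) = J
b(c, K) = 6 + K (b(c, K) = K + 6 = 6 + K)
f = -1/77572 ≈ -1.2891e-5
1/(b(-211, (-141 + I(5))/(106 - 66)) + f) = 1/((6 + (-141 + 5)/(106 - 66)) - 1/77572) = 1/((6 - 136/40) - 1/77572) = 1/((6 - 136*1/40) - 1/77572) = 1/((6 - 17/5) - 1/77572) = 1/(13/5 - 1/77572) = 1/(1008431/387860) = 387860/1008431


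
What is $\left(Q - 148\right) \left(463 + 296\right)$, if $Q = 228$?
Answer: $60720$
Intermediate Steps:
$\left(Q - 148\right) \left(463 + 296\right) = \left(228 - 148\right) \left(463 + 296\right) = 80 \cdot 759 = 60720$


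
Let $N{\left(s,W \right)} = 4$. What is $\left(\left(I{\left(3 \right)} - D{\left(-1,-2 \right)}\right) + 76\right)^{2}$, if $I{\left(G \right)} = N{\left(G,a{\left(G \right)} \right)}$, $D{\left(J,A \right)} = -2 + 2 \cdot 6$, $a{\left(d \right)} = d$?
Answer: $4900$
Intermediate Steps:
$D{\left(J,A \right)} = 10$ ($D{\left(J,A \right)} = -2 + 12 = 10$)
$I{\left(G \right)} = 4$
$\left(\left(I{\left(3 \right)} - D{\left(-1,-2 \right)}\right) + 76\right)^{2} = \left(\left(4 - 10\right) + 76\right)^{2} = \left(-6 + 76\right)^{2} = 70^{2} = 4900$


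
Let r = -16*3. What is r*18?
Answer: -864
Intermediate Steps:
r = -48
r*18 = -48*18 = -864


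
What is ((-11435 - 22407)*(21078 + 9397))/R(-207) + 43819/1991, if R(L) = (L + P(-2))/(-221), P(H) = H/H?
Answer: -226899356828868/205073 ≈ -1.1064e+9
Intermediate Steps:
P(H) = 1
R(L) = -1/221 - L/221 (R(L) = (L + 1)/(-221) = -(1 + L)/221 = -1/221 - L/221)
((-11435 - 22407)*(21078 + 9397))/R(-207) + 43819/1991 = ((-11435 - 22407)*(21078 + 9397))/(-1/221 - 1/221*(-207)) + 43819/1991 = (-33842*30475)/(-1/221 + 207/221) + 43819*(1/1991) = -1031334950/206/221 + 43819/1991 = -1031334950*221/206 + 43819/1991 = -113962511975/103 + 43819/1991 = -226899356828868/205073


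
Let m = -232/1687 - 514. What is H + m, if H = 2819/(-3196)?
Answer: -2776806253/5391652 ≈ -515.02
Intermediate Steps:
H = -2819/3196 (H = 2819*(-1/3196) = -2819/3196 ≈ -0.88204)
m = -867350/1687 (m = -232*1/1687 - 514 = -232/1687 - 514 = -867350/1687 ≈ -514.14)
H + m = -2819/3196 - 867350/1687 = -2776806253/5391652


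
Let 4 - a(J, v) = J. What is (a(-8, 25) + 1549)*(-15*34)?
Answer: -796110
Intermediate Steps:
a(J, v) = 4 - J
(a(-8, 25) + 1549)*(-15*34) = ((4 - 1*(-8)) + 1549)*(-15*34) = ((4 + 8) + 1549)*(-510) = (12 + 1549)*(-510) = 1561*(-510) = -796110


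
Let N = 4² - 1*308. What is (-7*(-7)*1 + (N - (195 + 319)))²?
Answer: 573049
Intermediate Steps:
N = -292 (N = 16 - 308 = -292)
(-7*(-7)*1 + (N - (195 + 319)))² = (-7*(-7)*1 + (-292 - (195 + 319)))² = (49*1 + (-292 - 1*514))² = (49 + (-292 - 514))² = (49 - 806)² = (-757)² = 573049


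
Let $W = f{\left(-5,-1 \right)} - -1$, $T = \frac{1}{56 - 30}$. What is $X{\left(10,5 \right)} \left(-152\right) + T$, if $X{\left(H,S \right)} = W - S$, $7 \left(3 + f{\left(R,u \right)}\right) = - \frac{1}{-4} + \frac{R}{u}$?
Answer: $\frac{24701}{26} \approx 950.04$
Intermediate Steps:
$T = \frac{1}{26} \approx 0.038462$
$f{\left(R,u \right)} = - \frac{83}{28} + \frac{R}{7 u}$ ($f{\left(R,u \right)} = -3 + \frac{- \frac{1}{-4} + \frac{R}{u}}{7} = -3 + \frac{\left(-1\right) \left(- \frac{1}{4}\right) + \frac{R}{u}}{7} = -3 + \frac{\frac{1}{4} + \frac{R}{u}}{7} = -3 + \left(\frac{1}{28} + \frac{R}{7 u}\right) = - \frac{83}{28} + \frac{R}{7 u}$)
$W = - \frac{5}{4}$ ($W = \left(- \frac{83}{28} + \frac{1}{7} \left(-5\right) \frac{1}{-1}\right) - -1 = \left(- \frac{83}{28} + \frac{1}{7} \left(-5\right) \left(-1\right)\right) + 1 = \left(- \frac{83}{28} + \frac{5}{7}\right) + 1 = - \frac{9}{4} + 1 = - \frac{5}{4} \approx -1.25$)
$X{\left(H,S \right)} = - \frac{5}{4} - S$
$X{\left(10,5 \right)} \left(-152\right) + T = \left(- \frac{5}{4} - 5\right) \left(-152\right) + \frac{1}{26} = \left(- \frac{25}{4}\right) \left(-152\right) + \frac{1}{26} = 950 + \frac{1}{26} = \frac{24701}{26}$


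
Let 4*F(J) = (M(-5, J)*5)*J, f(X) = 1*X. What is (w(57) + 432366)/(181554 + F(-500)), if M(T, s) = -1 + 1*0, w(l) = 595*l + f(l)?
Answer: 466338/182179 ≈ 2.5598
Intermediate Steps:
f(X) = X
w(l) = 596*l (w(l) = 595*l + l = 596*l)
M(T, s) = -1 (M(T, s) = -1 + 0 = -1)
F(J) = -5*J/4 (F(J) = ((-1*5)*J)/4 = (-5*J)/4 = -5*J/4)
(w(57) + 432366)/(181554 + F(-500)) = (596*57 + 432366)/(181554 - 5/4*(-500)) = (33972 + 432366)/(181554 + 625) = 466338/182179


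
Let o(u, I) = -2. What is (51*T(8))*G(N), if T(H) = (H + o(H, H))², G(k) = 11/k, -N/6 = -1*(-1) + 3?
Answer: -1683/2 ≈ -841.50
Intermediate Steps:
N = -24 (N = -6*(-1*(-1) + 3) = -6*(1 + 3) = -6*4 = -24)
T(H) = (-2 + H)² (T(H) = (H - 2)² = (-2 + H)²)
(51*T(8))*G(N) = (51*(-2 + 8)²)*(11/(-24)) = (51*6²)*(11*(-1/24)) = (51*36)*(-11/24) = 1836*(-11/24) = -1683/2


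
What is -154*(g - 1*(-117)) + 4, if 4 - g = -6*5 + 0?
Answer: -23250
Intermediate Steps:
g = 34 (g = 4 - (-6*5 + 0) = 4 - (-30 + 0) = 4 - 1*(-30) = 4 + 30 = 34)
-154*(g - 1*(-117)) + 4 = -154*(34 - 1*(-117)) + 4 = -154*(34 + 117) + 4 = -154*151 + 4 = -23254 + 4 = -23250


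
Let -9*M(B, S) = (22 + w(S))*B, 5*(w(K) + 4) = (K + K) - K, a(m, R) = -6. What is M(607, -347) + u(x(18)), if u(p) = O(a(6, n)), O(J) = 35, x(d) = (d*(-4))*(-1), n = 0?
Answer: 157574/45 ≈ 3501.6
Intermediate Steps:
w(K) = -4 + K/5 (w(K) = -4 + ((K + K) - K)/5 = -4 + (2*K - K)/5 = -4 + K/5)
M(B, S) = -B*(18 + S/5)/9 (M(B, S) = -(22 + (-4 + S/5))*B/9 = -(18 + S/5)*B/9 = -B*(18 + S/5)/9)
x(d) = 4*d (x(d) = -4*d*(-1) = 4*d)
u(p) = 35
M(607, -347) + u(x(18)) = -1/45*607*(90 - 347) + 35 = -1/45*607*(-257) + 35 = 155999/45 + 35 = 157574/45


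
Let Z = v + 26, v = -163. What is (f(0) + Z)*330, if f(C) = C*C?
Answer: -45210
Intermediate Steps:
f(C) = C**2
Z = -137 (Z = -163 + 26 = -137)
(f(0) + Z)*330 = (0**2 - 137)*330 = (0 - 137)*330 = -137*330 = -45210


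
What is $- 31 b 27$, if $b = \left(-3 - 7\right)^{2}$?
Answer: $-83700$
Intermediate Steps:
$b = 100$ ($b = \left(-3 - 7\right)^{2} = \left(-10\right)^{2} = 100$)
$- 31 b 27 = \left(-31\right) 100 \cdot 27 = \left(-3100\right) 27 = -83700$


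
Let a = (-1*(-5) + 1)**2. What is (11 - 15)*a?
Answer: -144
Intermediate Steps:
a = 36 (a = (5 + 1)**2 = 6**2 = 36)
(11 - 15)*a = (11 - 15)*36 = -4*36 = -144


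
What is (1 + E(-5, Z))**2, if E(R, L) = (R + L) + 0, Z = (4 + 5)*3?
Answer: 529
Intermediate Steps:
Z = 27 (Z = 9*3 = 27)
E(R, L) = L + R (E(R, L) = (L + R) + 0 = L + R)
(1 + E(-5, Z))**2 = (1 + (27 - 5))**2 = (1 + 22)**2 = 23**2 = 529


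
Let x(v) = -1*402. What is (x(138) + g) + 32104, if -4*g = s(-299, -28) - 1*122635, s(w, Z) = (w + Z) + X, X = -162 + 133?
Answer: 249799/4 ≈ 62450.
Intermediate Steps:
x(v) = -402
X = -29
s(w, Z) = -29 + Z + w (s(w, Z) = (w + Z) - 29 = (Z + w) - 29 = -29 + Z + w)
g = 122991/4 (g = -((-29 - 28 - 299) - 1*122635)/4 = -(-356 - 122635)/4 = -¼*(-122991) = 122991/4 ≈ 30748.)
(x(138) + g) + 32104 = (-402 + 122991/4) + 32104 = 121383/4 + 32104 = 249799/4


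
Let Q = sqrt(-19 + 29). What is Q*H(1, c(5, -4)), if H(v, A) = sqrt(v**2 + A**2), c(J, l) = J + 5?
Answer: sqrt(1010) ≈ 31.780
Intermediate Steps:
c(J, l) = 5 + J
Q = sqrt(10) ≈ 3.1623
H(v, A) = sqrt(A**2 + v**2)
Q*H(1, c(5, -4)) = sqrt(10)*sqrt((5 + 5)**2 + 1**2) = sqrt(10)*sqrt(10**2 + 1) = sqrt(10)*sqrt(100 + 1) = sqrt(10)*sqrt(101) = sqrt(1010)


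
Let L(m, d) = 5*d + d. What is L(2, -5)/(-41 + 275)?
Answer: -5/39 ≈ -0.12821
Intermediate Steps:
L(m, d) = 6*d
L(2, -5)/(-41 + 275) = (6*(-5))/(-41 + 275) = -30/234 = (1/234)*(-30) = -5/39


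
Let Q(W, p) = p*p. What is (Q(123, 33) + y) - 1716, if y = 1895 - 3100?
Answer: -1832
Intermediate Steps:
Q(W, p) = p**2
y = -1205
(Q(123, 33) + y) - 1716 = (33**2 - 1205) - 1716 = (1089 - 1205) - 1716 = -116 - 1716 = -1832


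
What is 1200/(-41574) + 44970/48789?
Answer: 7739470/8668179 ≈ 0.89286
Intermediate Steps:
1200/(-41574) + 44970/48789 = 1200*(-1/41574) + 44970*(1/48789) = -200/6929 + 14990/16263 = 7739470/8668179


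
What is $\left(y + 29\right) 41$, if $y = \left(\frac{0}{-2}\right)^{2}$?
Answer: $1189$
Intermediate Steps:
$y = 0$ ($y = \left(0 \left(- \frac{1}{2}\right)\right)^{2} = 0^{2} = 0$)
$\left(y + 29\right) 41 = \left(0 + 29\right) 41 = 29 \cdot 41 = 1189$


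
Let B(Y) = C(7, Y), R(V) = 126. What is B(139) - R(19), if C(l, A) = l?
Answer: -119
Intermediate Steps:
B(Y) = 7
B(139) - R(19) = 7 - 1*126 = 7 - 126 = -119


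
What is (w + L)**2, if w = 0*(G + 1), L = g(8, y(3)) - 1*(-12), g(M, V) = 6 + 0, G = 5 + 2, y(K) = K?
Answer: 324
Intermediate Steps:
G = 7
g(M, V) = 6
L = 18 (L = 6 - 1*(-12) = 6 + 12 = 18)
w = 0 (w = 0*(7 + 1) = 0*8 = 0)
(w + L)**2 = (0 + 18)**2 = 18**2 = 324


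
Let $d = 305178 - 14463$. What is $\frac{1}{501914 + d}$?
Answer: $\frac{1}{792629} \approx 1.2616 \cdot 10^{-6}$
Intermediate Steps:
$d = 290715$ ($d = 305178 - 14463 = 290715$)
$\frac{1}{501914 + d} = \frac{1}{501914 + 290715} = \frac{1}{792629}$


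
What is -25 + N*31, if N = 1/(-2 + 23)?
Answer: -494/21 ≈ -23.524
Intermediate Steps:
N = 1/21 ≈ 0.047619
-25 + N*31 = -25 + (1/21)*31 = -25 + 31/21 = -494/21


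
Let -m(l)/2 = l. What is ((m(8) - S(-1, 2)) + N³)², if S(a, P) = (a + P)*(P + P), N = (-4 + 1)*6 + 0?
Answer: 34245904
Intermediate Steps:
N = -18 (N = -3*6 + 0 = -18 + 0 = -18)
m(l) = -2*l
S(a, P) = 2*P*(P + a) (S(a, P) = (P + a)*(2*P) = 2*P*(P + a))
((m(8) - S(-1, 2)) + N³)² = ((-2*8 - 2*2*(2 - 1)) + (-18)³)² = ((-16 - 2*2) - 5832)² = ((-16 - 1*4) - 5832)² = ((-16 - 4) - 5832)² = (-20 - 5832)² = (-5852)² = 34245904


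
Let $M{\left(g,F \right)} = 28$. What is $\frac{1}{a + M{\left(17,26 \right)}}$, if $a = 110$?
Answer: $\frac{1}{138} \approx 0.0072464$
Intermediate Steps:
$\frac{1}{a + M{\left(17,26 \right)}} = \frac{1}{110 + 28} = \frac{1}{138}$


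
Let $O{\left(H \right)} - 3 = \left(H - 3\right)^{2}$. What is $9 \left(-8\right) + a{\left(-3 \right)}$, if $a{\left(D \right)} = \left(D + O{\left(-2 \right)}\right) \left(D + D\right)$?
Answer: $-222$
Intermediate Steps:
$O{\left(H \right)} = 3 + \left(-3 + H\right)^{2}$ ($O{\left(H \right)} = 3 + \left(H - 3\right)^{2} = 3 + \left(-3 + H\right)^{2}$)
$a{\left(D \right)} = 2 D \left(28 + D\right)$ ($a{\left(D \right)} = \left(D + \left(3 + \left(-3 - 2\right)^{2}\right)\right) \left(D + D\right) = \left(D + \left(3 + \left(-5\right)^{2}\right)\right) 2 D = \left(D + \left(3 + 25\right)\right) 2 D = \left(D + 28\right) 2 D = \left(28 + D\right) 2 D = 2 D \left(28 + D\right)$)
$9 \left(-8\right) + a{\left(-3 \right)} = 9 \left(-8\right) + 2 \left(-3\right) \left(28 - 3\right) = -72 + 2 \left(-3\right) 25 = -72 - 150 = -222$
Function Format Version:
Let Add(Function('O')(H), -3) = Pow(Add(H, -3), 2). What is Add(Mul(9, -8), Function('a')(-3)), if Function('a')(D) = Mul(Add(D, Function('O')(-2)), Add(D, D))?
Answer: -222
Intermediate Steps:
Function('O')(H) = Add(3, Pow(Add(-3, H), 2)) (Function('O')(H) = Add(3, Pow(Add(H, -3), 2)) = Add(3, Pow(Add(-3, H), 2)))
Function('a')(D) = Mul(2, D, Add(28, D)) (Function('a')(D) = Mul(Add(D, Add(3, Pow(Add(-3, -2), 2))), Add(D, D)) = Mul(Add(D, Add(3, Pow(-5, 2))), Mul(2, D)) = Mul(Add(D, Add(3, 25)), Mul(2, D)) = Mul(Add(D, 28), Mul(2, D)) = Mul(Add(28, D), Mul(2, D)) = Mul(2, D, Add(28, D)))
Add(Mul(9, -8), Function('a')(-3)) = Add(Mul(9, -8), Mul(2, -3, Add(28, -3))) = Add(-72, Mul(2, -3, 25)) = Add(-72, -150) = -222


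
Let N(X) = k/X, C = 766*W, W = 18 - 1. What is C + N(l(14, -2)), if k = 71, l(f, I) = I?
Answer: 25973/2 ≈ 12987.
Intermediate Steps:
W = 17
C = 13022 (C = 766*17 = 13022)
N(X) = 71/X
C + N(l(14, -2)) = 13022 + 71/(-2) = 13022 + 71*(-½) = 13022 - 71/2 = 25973/2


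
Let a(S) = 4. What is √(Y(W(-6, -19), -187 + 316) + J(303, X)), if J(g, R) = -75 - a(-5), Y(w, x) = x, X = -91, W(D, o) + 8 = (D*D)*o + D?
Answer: 5*√2 ≈ 7.0711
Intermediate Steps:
W(D, o) = -8 + D + o*D² (W(D, o) = -8 + ((D*D)*o + D) = -8 + (D²*o + D) = -8 + (o*D² + D) = -8 + (D + o*D²) = -8 + D + o*D²)
J(g, R) = -79 (J(g, R) = -75 - 1*4 = -75 - 4 = -79)
√(Y(W(-6, -19), -187 + 316) + J(303, X)) = √((-187 + 316) - 79) = √(129 - 79) = √50 = 5*√2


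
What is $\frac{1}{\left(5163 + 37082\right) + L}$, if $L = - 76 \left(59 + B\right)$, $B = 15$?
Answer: $\frac{1}{36621} \approx 2.7307 \cdot 10^{-5}$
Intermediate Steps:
$L = -5624$ ($L = - 76 \left(59 + 15\right) = \left(-76\right) 74 = -5624$)
$\frac{1}{\left(5163 + 37082\right) + L} = \frac{1}{\left(5163 + 37082\right) - 5624} = \frac{1}{42245 - 5624} = \frac{1}{36621}$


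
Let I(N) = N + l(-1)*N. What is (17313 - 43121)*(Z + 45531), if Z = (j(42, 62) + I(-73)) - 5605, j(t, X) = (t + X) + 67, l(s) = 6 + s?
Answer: -1023519472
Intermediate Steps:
I(N) = 6*N (I(N) = N + (6 - 1)*N = N + 5*N = 6*N)
j(t, X) = 67 + X + t (j(t, X) = (X + t) + 67 = 67 + X + t)
Z = -5872 (Z = ((67 + 62 + 42) + 6*(-73)) - 5605 = (171 - 438) - 5605 = -267 - 5605 = -5872)
(17313 - 43121)*(Z + 45531) = (17313 - 43121)*(-5872 + 45531) = -25808*39659 = -1023519472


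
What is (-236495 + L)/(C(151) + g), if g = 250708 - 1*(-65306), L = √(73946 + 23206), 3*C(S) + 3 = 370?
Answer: -101355/135487 + 24*√1518/948409 ≈ -0.74709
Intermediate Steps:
C(S) = 367/3 (C(S) = -1 + (⅓)*370 = -1 + 370/3 = 367/3)
L = 8*√1518 (L = √97152 = 8*√1518 ≈ 311.69)
g = 316014 (g = 250708 + 65306 = 316014)
(-236495 + L)/(C(151) + g) = (-236495 + 8*√1518)/(367/3 + 316014) = (-236495 + 8*√1518)/(948409/3) = (-236495 + 8*√1518)*(3/948409) = -101355/135487 + 24*√1518/948409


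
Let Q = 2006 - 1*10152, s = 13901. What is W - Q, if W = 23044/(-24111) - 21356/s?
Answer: 2729435222446/335167011 ≈ 8143.5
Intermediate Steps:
Q = -8146 (Q = 2006 - 10152 = -8146)
W = -835249160/335167011 (W = 23044/(-24111) - 21356/13901 = 23044*(-1/24111) - 21356*1/13901 = -23044/24111 - 21356/13901 = -835249160/335167011 ≈ -2.4920)
W - Q = -835249160/335167011 - 1*(-8146) = -835249160/335167011 + 8146 = 2729435222446/335167011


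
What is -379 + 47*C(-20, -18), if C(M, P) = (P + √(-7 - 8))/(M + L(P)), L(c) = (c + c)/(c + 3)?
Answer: -14561/44 - 235*I*√15/88 ≈ -330.93 - 10.343*I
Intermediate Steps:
L(c) = 2*c/(3 + c) (L(c) = (2*c)/(3 + c) = 2*c/(3 + c))
C(M, P) = (P + I*√15)/(M + 2*P/(3 + P)) (C(M, P) = (P + √(-7 - 8))/(M + 2*P/(3 + P)) = (P + √(-15))/(M + 2*P/(3 + P)) = (P + I*√15)/(M + 2*P/(3 + P)))
-379 + 47*C(-20, -18) = -379 + 47*((3 - 18)*(-18 + I*√15)/(2*(-18) - 20*(3 - 18))) = -379 + 47*(-15*(-18 + I*√15)/(-36 - 20*(-15))) = -379 + 47*(-15*(-18 + I*√15)/(-36 + 300)) = -379 + 47*(-15*(-18 + I*√15)/264) = -379 + 47*((1/264)*(-15)*(-18 + I*√15)) = -379 + 47*(45/44 - 5*I*√15/88) = -379 + (2115/44 - 235*I*√15/88) = -14561/44 - 235*I*√15/88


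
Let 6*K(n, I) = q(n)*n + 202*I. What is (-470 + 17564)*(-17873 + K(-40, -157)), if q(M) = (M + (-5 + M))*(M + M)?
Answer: -1170802248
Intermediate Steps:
q(M) = 2*M*(-5 + 2*M) (q(M) = (-5 + 2*M)*(2*M) = 2*M*(-5 + 2*M))
K(n, I) = 101*I/3 + n²*(-5 + 2*n)/3 (K(n, I) = ((2*n*(-5 + 2*n))*n + 202*I)/6 = (2*n²*(-5 + 2*n) + 202*I)/6 = (202*I + 2*n²*(-5 + 2*n))/6 = 101*I/3 + n²*(-5 + 2*n)/3)
(-470 + 17564)*(-17873 + K(-40, -157)) = (-470 + 17564)*(-17873 + ((101/3)*(-157) + (⅓)*(-40)²*(-5 + 2*(-40)))) = 17094*(-17873 + (-15857/3 + (⅓)*1600*(-5 - 80))) = 17094*(-17873 + (-15857/3 + (⅓)*1600*(-85))) = 17094*(-17873 + (-15857/3 - 136000/3)) = 17094*(-17873 - 50619) = 17094*(-68492) = -1170802248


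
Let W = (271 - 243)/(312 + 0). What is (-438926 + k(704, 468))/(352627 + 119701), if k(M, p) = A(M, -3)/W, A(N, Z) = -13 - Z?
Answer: -1536631/1653148 ≈ -0.92952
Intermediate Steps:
W = 7/78 (W = 28/312 = 28*(1/312) = 7/78 ≈ 0.089744)
k(M, p) = -780/7 (k(M, p) = (-13 - 1*(-3))/(7/78) = (-13 + 3)*(78/7) = -10*78/7 = -780/7)
(-438926 + k(704, 468))/(352627 + 119701) = (-438926 - 780/7)/(352627 + 119701) = -3073262/7/472328 = -3073262/7*1/472328 = -1536631/1653148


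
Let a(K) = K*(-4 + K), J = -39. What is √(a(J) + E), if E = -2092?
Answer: I*√415 ≈ 20.372*I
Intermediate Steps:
√(a(J) + E) = √(-39*(-4 - 39) - 2092) = √(-39*(-43) - 2092) = √(1677 - 2092) = √(-415) = I*√415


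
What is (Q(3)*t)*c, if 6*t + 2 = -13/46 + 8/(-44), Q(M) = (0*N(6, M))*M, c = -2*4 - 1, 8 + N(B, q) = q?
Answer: 0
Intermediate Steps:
N(B, q) = -8 + q
c = -9 (c = -8 - 1 = -9)
Q(M) = 0 (Q(M) = (0*(-8 + M))*M = 0*M = 0)
t = -1247/3036 (t = -⅓ + (-13/46 + 8/(-44))/6 = -⅓ + (-13*1/46 + 8*(-1/44))/6 = -⅓ + (-13/46 - 2/11)/6 = -⅓ + (⅙)*(-235/506) = -⅓ - 235/3036 = -1247/3036 ≈ -0.41074)
(Q(3)*t)*c = (0*(-1247/3036))*(-9) = 0*(-9) = 0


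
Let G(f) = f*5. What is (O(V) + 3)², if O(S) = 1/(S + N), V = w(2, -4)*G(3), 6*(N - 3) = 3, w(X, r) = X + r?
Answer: 24649/2809 ≈ 8.7750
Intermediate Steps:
N = 7/2 (N = 3 + (⅙)*3 = 3 + ½ = 7/2 ≈ 3.5000)
G(f) = 5*f
V = -30 (V = (2 - 4)*(5*3) = -2*15 = -30)
O(S) = 1/(7/2 + S) (O(S) = 1/(S + 7/2) = 1/(7/2 + S))
(O(V) + 3)² = (2/(7 + 2*(-30)) + 3)² = (2/(7 - 60) + 3)² = (2/(-53) + 3)² = (2*(-1/53) + 3)² = (-2/53 + 3)² = (157/53)² = 24649/2809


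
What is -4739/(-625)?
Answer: 4739/625 ≈ 7.5824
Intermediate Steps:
-4739/(-625) = -4739*(-1)/625 = -7*(-677/625) = 4739/625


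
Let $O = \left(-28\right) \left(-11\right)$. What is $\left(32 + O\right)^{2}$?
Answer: $115600$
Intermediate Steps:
$O = 308$
$\left(32 + O\right)^{2} = \left(32 + 308\right)^{2} = 340^{2} = 115600$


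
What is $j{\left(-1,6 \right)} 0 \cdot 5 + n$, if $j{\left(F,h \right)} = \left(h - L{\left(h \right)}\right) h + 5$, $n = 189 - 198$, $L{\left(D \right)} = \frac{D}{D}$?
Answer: $-9$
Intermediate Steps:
$L{\left(D \right)} = 1$
$n = -9$
$j{\left(F,h \right)} = 5 + h \left(-1 + h\right)$ ($j{\left(F,h \right)} = \left(h - 1\right) h + 5 = \left(-1 + h\right) h + 5 = h \left(-1 + h\right) + 5 = 5 + h \left(-1 + h\right)$)
$j{\left(-1,6 \right)} 0 \cdot 5 + n = \left(5 + 6^{2} - 6\right) 0 \cdot 5 - 9 = \left(5 + 36 - 6\right) 0 \cdot 5 - 9 = 35 \cdot 0 \cdot 5 - 9 = 0 \cdot 5 - 9 = 0 - 9 = -9$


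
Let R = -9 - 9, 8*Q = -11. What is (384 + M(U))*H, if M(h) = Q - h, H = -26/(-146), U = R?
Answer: 41665/584 ≈ 71.344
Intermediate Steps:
Q = -11/8 (Q = (⅛)*(-11) = -11/8 ≈ -1.3750)
R = -18
U = -18
H = 13/73 (H = -26*(-1/146) = 13/73 ≈ 0.17808)
M(h) = -11/8 - h
(384 + M(U))*H = (384 + (-11/8 - 1*(-18)))*(13/73) = (384 + (-11/8 + 18))*(13/73) = (384 + 133/8)*(13/73) = (3205/8)*(13/73) = 41665/584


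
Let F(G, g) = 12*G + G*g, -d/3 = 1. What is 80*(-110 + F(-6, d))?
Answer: -13120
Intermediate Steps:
d = -3 (d = -3*1 = -3)
80*(-110 + F(-6, d)) = 80*(-110 - 6*(12 - 3)) = 80*(-110 - 6*9) = 80*(-110 - 54) = 80*(-164) = -13120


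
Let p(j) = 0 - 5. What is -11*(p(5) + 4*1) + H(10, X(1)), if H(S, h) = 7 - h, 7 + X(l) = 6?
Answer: 19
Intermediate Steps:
X(l) = -1 (X(l) = -7 + 6 = -1)
p(j) = -5
-11*(p(5) + 4*1) + H(10, X(1)) = -11*(-5 + 4*1) + (7 - 1*(-1)) = -11*(-5 + 4) + (7 + 1) = -11*(-1) + 8 = 11 + 8 = 19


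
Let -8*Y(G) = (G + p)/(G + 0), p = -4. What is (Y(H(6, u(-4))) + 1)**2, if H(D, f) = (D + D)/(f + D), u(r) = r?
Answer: 529/576 ≈ 0.91840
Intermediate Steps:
H(D, f) = 2*D/(D + f) (H(D, f) = (2*D)/(D + f) = 2*D/(D + f))
Y(G) = -(-4 + G)/(8*G) (Y(G) = -(G - 4)/(8*(G + 0)) = -(-4 + G)/(8*G))
(Y(H(6, u(-4))) + 1)**2 = ((4 - 2*6/(6 - 4))/(8*((2*6/(6 - 4)))) + 1)**2 = ((4 - 2*6/2)/(8*((2*6/2))) + 1)**2 = ((4 - 2*6/2)/(8*((2*6*(1/2)))) + 1)**2 = ((1/8)*(4 - 1*6)/6 + 1)**2 = ((1/8)*(1/6)*(4 - 6) + 1)**2 = ((1/8)*(1/6)*(-2) + 1)**2 = (-1/24 + 1)**2 = (23/24)**2 = 529/576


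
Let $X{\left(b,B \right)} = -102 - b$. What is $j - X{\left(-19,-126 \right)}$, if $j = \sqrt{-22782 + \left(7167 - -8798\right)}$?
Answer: $83 + i \sqrt{6817} \approx 83.0 + 82.565 i$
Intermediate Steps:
$j = i \sqrt{6817}$ ($j = \sqrt{-22782 + \left(7167 + 8798\right)} = \sqrt{-22782 + 15965} = \sqrt{-6817} = i \sqrt{6817} \approx 82.565 i$)
$j - X{\left(-19,-126 \right)} = i \sqrt{6817} - \left(-102 - -19\right) = i \sqrt{6817} - \left(-102 + 19\right) = i \sqrt{6817} - -83 = i \sqrt{6817} + 83 = 83 + i \sqrt{6817}$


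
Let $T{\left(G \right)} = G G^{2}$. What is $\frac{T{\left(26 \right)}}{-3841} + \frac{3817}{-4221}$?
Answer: $- \frac{88849393}{16212861} \approx -5.4802$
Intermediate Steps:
$T{\left(G \right)} = G^{3}$
$\frac{T{\left(26 \right)}}{-3841} + \frac{3817}{-4221} = \frac{26^{3}}{-3841} + \frac{3817}{-4221} = 17576 \left(- \frac{1}{3841}\right) + 3817 \left(- \frac{1}{4221}\right) = - \frac{17576}{3841} - \frac{3817}{4221} = - \frac{88849393}{16212861}$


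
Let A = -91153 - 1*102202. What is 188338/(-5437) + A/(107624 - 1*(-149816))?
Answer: -9907401171/279940256 ≈ -35.391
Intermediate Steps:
A = -193355 (A = -91153 - 102202 = -193355)
188338/(-5437) + A/(107624 - 1*(-149816)) = 188338/(-5437) - 193355/(107624 - 1*(-149816)) = 188338*(-1/5437) - 193355/(107624 + 149816) = -188338/5437 - 193355/257440 = -188338/5437 - 193355*1/257440 = -188338/5437 - 38671/51488 = -9907401171/279940256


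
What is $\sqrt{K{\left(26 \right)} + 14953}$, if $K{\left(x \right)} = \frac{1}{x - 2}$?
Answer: $\frac{\sqrt{2153238}}{12} \approx 122.28$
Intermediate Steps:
$K{\left(x \right)} = \frac{1}{-2 + x}$
$\sqrt{K{\left(26 \right)} + 14953} = \sqrt{\frac{1}{-2 + 26} + 14953} = \sqrt{\frac{1}{24} + 14953} = \sqrt{\frac{358873}{24}} = \frac{\sqrt{2153238}}{12}$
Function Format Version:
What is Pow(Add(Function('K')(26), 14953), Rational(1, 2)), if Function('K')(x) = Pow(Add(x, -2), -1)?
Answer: Mul(Rational(1, 12), Pow(2153238, Rational(1, 2))) ≈ 122.28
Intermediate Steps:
Function('K')(x) = Pow(Add(-2, x), -1)
Pow(Add(Function('K')(26), 14953), Rational(1, 2)) = Pow(Add(Pow(Add(-2, 26), -1), 14953), Rational(1, 2)) = Pow(Add(Pow(24, -1), 14953), Rational(1, 2)) = Pow(Add(Rational(1, 24), 14953), Rational(1, 2)) = Pow(Rational(358873, 24), Rational(1, 2)) = Mul(Rational(1, 12), Pow(2153238, Rational(1, 2)))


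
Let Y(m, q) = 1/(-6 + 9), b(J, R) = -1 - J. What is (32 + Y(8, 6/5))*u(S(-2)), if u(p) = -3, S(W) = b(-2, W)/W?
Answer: -97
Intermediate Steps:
S(W) = 1/W (S(W) = (-1 - 1*(-2))/W = (-1 + 2)/W = 1/W)
Y(m, q) = ⅓ (Y(m, q) = 1/3 = ⅓)
(32 + Y(8, 6/5))*u(S(-2)) = (32 + ⅓)*(-3) = (97/3)*(-3) = -97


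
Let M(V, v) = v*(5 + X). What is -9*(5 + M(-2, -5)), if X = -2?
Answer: 90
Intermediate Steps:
M(V, v) = 3*v (M(V, v) = v*(5 - 2) = v*3 = 3*v)
-9*(5 + M(-2, -5)) = -9*(5 + 3*(-5)) = -9*(5 - 15) = -9*(-10) = 90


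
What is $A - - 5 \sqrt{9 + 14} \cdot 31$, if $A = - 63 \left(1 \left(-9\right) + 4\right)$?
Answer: $315 + 155 \sqrt{23} \approx 1058.4$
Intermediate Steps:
$A = 315$ ($A = - 63 \left(-9 + 4\right) = \left(-63\right) \left(-5\right) = 315$)
$A - - 5 \sqrt{9 + 14} \cdot 31 = 315 - - 5 \sqrt{9 + 14} \cdot 31 = 315 - - 5 \sqrt{23} \cdot 31 = 315 - - 155 \sqrt{23} = 315 + 155 \sqrt{23}$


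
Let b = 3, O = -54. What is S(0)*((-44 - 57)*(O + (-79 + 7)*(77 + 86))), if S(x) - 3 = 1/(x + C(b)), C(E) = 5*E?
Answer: 3651756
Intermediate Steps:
S(x) = 3 + 1/(15 + x) (S(x) = 3 + 1/(x + 5*3) = 3 + 1/(x + 15) = 3 + 1/(15 + x))
S(0)*((-44 - 57)*(O + (-79 + 7)*(77 + 86))) = ((46 + 3*0)/(15 + 0))*((-44 - 57)*(-54 + (-79 + 7)*(77 + 86))) = ((46 + 0)/15)*(-101*(-54 - 72*163)) = ((1/15)*46)*(-101*(-54 - 11736)) = 46*(-101*(-11790))/15 = (46/15)*1190790 = 3651756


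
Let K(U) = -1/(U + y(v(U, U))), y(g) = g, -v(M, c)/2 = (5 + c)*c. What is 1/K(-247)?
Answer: 119795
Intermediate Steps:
v(M, c) = -2*c*(5 + c) (v(M, c) = -2*(5 + c)*c = -2*c*(5 + c))
K(U) = -1/(U - 2*U*(5 + U))
1/K(-247) = 1/(1/((-247)*(9 + 2*(-247)))) = 1/(-1/(247*(9 - 494))) = 1/(-1/247/(-485)) = 1/(-1/247*(-1/485)) = 1/(1/119795) = 119795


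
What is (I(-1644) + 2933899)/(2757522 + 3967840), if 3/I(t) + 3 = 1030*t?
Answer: 828006442729/1898035026321 ≈ 0.43624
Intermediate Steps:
I(t) = 3/(-3 + 1030*t)
(I(-1644) + 2933899)/(2757522 + 3967840) = (3/(-3 + 1030*(-1644)) + 2933899)/(2757522 + 3967840) = (3/(-3 - 1693320) + 2933899)/6725362 = (3/(-1693323) + 2933899)*(1/6725362) = (3*(-1/1693323) + 2933899)*(1/6725362) = (-1/564441 + 2933899)*(1/6725362) = (1656012885458/564441)*(1/6725362) = 828006442729/1898035026321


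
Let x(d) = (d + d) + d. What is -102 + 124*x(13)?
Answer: 4734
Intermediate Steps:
x(d) = 3*d (x(d) = 2*d + d = 3*d)
-102 + 124*x(13) = -102 + 124*(3*13) = -102 + 124*39 = -102 + 4836 = 4734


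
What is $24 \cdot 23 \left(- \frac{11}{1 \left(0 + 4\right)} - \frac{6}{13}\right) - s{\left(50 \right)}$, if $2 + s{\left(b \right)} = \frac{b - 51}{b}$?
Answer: $- \frac{1150987}{650} \approx -1770.8$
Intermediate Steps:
$s{\left(b \right)} = -2 + \frac{-51 + b}{b}$ ($s{\left(b \right)} = -2 + \frac{b - 51}{b} = -2 + \frac{-51 + b}{b}$)
$24 \cdot 23 \left(- \frac{11}{1 \left(0 + 4\right)} - \frac{6}{13}\right) - s{\left(50 \right)} = 24 \cdot 23 \left(- \frac{11}{1 \left(0 + 4\right)} - \frac{6}{13}\right) - \frac{-51 - 50}{50} = 552 \left(- \frac{11}{1 \cdot 4} - \frac{6}{13}\right) - \frac{-51 - 50}{50} = 552 \left(- \frac{11}{4} - \frac{6}{13}\right) - \frac{1}{50} \left(-101\right) = 552 \left(\left(-11\right) \frac{1}{4} - \frac{6}{13}\right) - - \frac{101}{50} = 552 \left(- \frac{11}{4} - \frac{6}{13}\right) + \frac{101}{50} = 552 \left(- \frac{167}{52}\right) + \frac{101}{50} = - \frac{23046}{13} + \frac{101}{50} = - \frac{1150987}{650}$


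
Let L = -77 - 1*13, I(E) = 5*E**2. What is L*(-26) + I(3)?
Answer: 2385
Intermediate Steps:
L = -90 (L = -77 - 13 = -90)
L*(-26) + I(3) = -90*(-26) + 5*3**2 = 2340 + 5*9 = 2340 + 45 = 2385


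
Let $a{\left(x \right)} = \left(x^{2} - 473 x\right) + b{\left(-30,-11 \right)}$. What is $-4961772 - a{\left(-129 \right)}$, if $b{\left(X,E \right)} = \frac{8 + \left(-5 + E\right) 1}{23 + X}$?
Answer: $- \frac{35276018}{7} \approx -5.0394 \cdot 10^{6}$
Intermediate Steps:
$b{\left(X,E \right)} = \frac{3 + E}{23 + X}$ ($b{\left(X,E \right)} = \frac{8 + \left(-5 + E\right)}{23 + X} = \frac{3 + E}{23 + X}$)
$a{\left(x \right)} = \frac{8}{7} + x^{2} - 473 x$ ($a{\left(x \right)} = \left(x^{2} - 473 x\right) + \frac{3 - 11}{23 - 30} = \left(x^{2} - 473 x\right) + \frac{1}{-7} \left(-8\right) = \left(x^{2} - 473 x\right) - - \frac{8}{7} = \left(x^{2} - 473 x\right) + \frac{8}{7} = \frac{8}{7} + x^{2} - 473 x$)
$-4961772 - a{\left(-129 \right)} = -4961772 - \left(\frac{8}{7} + \left(-129\right)^{2} - -61017\right) = -4961772 - \left(\frac{8}{7} + 16641 + 61017\right) = -4961772 - \frac{543614}{7} = - \frac{35276018}{7}$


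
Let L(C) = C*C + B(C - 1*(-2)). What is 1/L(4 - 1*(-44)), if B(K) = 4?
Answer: 1/2308 ≈ 0.00043328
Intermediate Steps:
L(C) = 4 + C² (L(C) = C*C + 4 = C² + 4 = 4 + C²)
1/L(4 - 1*(-44)) = 1/(4 + (4 - 1*(-44))²) = 1/(4 + (4 + 44)²) = 1/(4 + 48²) = 1/(4 + 2304) = 1/2308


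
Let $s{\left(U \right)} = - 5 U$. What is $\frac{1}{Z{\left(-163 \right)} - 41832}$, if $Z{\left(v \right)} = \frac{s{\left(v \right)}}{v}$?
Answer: $- \frac{1}{41837} \approx -2.3902 \cdot 10^{-5}$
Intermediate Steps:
$Z{\left(v \right)} = -5$ ($Z{\left(v \right)} = \frac{\left(-5\right) v}{v} = -5$)
$\frac{1}{Z{\left(-163 \right)} - 41832} = \frac{1}{-5 - 41832} = \frac{1}{-41837} = - \frac{1}{41837}$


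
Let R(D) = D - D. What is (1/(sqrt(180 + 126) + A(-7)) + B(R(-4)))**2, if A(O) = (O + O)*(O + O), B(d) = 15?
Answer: 163503924011/726186050 - 857769*sqrt(34)/363093025 ≈ 225.14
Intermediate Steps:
R(D) = 0
A(O) = 4*O**2 (A(O) = (2*O)*(2*O) = 4*O**2)
(1/(sqrt(180 + 126) + A(-7)) + B(R(-4)))**2 = (1/(sqrt(180 + 126) + 4*(-7)**2) + 15)**2 = (1/(sqrt(306) + 4*49) + 15)**2 = (1/(3*sqrt(34) + 196) + 15)**2 = (1/(196 + 3*sqrt(34)) + 15)**2 = (15 + 1/(196 + 3*sqrt(34)))**2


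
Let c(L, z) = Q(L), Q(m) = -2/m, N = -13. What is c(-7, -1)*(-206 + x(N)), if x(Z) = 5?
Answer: -402/7 ≈ -57.429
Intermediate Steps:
c(L, z) = -2/L
c(-7, -1)*(-206 + x(N)) = (-2/(-7))*(-206 + 5) = -2*(-1/7)*(-201) = (2/7)*(-201) = -402/7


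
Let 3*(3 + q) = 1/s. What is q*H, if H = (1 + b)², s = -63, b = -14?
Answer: -95992/189 ≈ -507.89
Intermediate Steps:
q = -568/189 (q = -3 + (⅓)/(-63) = -3 + (⅓)*(-1/63) = -3 - 1/189 = -568/189 ≈ -3.0053)
H = 169 (H = (1 - 14)² = (-13)² = 169)
q*H = -568/189*169 = -95992/189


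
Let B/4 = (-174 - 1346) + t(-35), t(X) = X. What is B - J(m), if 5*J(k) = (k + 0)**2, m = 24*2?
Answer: -33404/5 ≈ -6680.8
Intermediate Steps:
m = 48
J(k) = k**2/5 (J(k) = (k + 0)**2/5 = k**2/5)
B = -6220 (B = 4*((-174 - 1346) - 35) = 4*(-1520 - 35) = 4*(-1555) = -6220)
B - J(m) = -6220 - 48**2/5 = -6220 - 2304/5 = -33404/5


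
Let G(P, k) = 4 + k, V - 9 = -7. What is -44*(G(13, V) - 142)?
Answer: 5984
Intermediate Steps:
V = 2 (V = 9 - 7 = 2)
-44*(G(13, V) - 142) = -44*((4 + 2) - 142) = -44*(6 - 142) = -44*(-136) = 5984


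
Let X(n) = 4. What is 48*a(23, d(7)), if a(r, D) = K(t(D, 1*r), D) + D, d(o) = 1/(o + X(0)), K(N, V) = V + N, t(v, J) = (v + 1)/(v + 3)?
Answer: 4800/187 ≈ 25.668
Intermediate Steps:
t(v, J) = (1 + v)/(3 + v)
K(N, V) = N + V
d(o) = 1/(4 + o) (d(o) = 1/(o + 4) = 1/(4 + o))
a(r, D) = 2*D + (1 + D)/(3 + D) (a(r, D) = ((1 + D)/(3 + D) + D) + D = (D + (1 + D)/(3 + D)) + D = 2*D + (1 + D)/(3 + D))
48*a(23, d(7)) = 48*((1 + 1/(4 + 7) + 2*(3 + 1/(4 + 7))/(4 + 7))/(3 + 1/(4 + 7))) = 48*((1 + 1/11 + 2*(3 + 1/11)/11)/(3 + 1/11)) = 48*((1 + 1/11 + 2*(1/11)*(3 + 1/11))/(3 + 1/11)) = 48*((1 + 1/11 + 2*(1/11)*(34/11))/(34/11)) = 48*(11*(1 + 1/11 + 68/121)/34) = 48*((11/34)*(200/121)) = 48*(100/187) = 4800/187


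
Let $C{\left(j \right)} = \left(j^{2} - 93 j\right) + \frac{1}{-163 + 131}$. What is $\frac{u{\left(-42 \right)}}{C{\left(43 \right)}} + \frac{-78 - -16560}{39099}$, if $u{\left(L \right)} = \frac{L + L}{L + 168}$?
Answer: $\frac{1134812194}{2690050299} \approx 0.42186$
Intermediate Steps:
$C{\left(j \right)} = - \frac{1}{32} + j^{2} - 93 j$ ($C{\left(j \right)} = \left(j^{2} - 93 j\right) + \frac{1}{-32} = \left(j^{2} - 93 j\right) - \frac{1}{32} = - \frac{1}{32} + j^{2} - 93 j$)
$u{\left(L \right)} = \frac{2 L}{168 + L}$
$\frac{u{\left(-42 \right)}}{C{\left(43 \right)}} + \frac{-78 - -16560}{39099} = \frac{2 \left(-42\right) \frac{1}{168 - 42}}{- \frac{1}{32} + 43^{2} - 3999} + \frac{-78 - -16560}{39099} = \frac{2 \left(-42\right) \frac{1}{126}}{- \frac{1}{32} + 1849 - 3999} + \left(-78 + 16560\right) \frac{1}{39099} = \frac{2 \left(-42\right) \frac{1}{126}}{- \frac{68801}{32}} + 16482 \cdot \frac{1}{39099} = \left(- \frac{2}{3}\right) \left(- \frac{32}{68801}\right) + \frac{5494}{13033} = \frac{64}{206403} + \frac{5494}{13033} = \frac{1134812194}{2690050299}$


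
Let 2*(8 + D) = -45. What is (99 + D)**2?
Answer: 18769/4 ≈ 4692.3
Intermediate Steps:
D = -61/2 (D = -8 + (1/2)*(-45) = -8 - 45/2 = -61/2 ≈ -30.500)
(99 + D)**2 = (99 - 61/2)**2 = (137/2)**2 = 18769/4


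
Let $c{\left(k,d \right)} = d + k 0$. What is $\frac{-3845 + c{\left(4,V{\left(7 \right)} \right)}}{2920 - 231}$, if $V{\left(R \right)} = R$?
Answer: $- \frac{3838}{2689} \approx -1.4273$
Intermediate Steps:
$c{\left(k,d \right)} = d$ ($c{\left(k,d \right)} = d + 0 = d$)
$\frac{-3845 + c{\left(4,V{\left(7 \right)} \right)}}{2920 - 231} = \frac{-3845 + 7}{2920 - 231} = - \frac{3838}{2689}$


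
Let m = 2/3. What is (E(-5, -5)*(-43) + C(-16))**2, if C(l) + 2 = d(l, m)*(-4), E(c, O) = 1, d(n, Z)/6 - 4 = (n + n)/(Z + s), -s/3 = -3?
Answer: 3186225/841 ≈ 3788.6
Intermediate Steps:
s = 9 (s = -3*(-3) = 9)
m = 2/3 (m = 2*(1/3) = 2/3 ≈ 0.66667)
d(n, Z) = 24 + 12*n/(9 + Z) (d(n, Z) = 24 + 6*((n + n)/(Z + 9)) = 24 + 6*((2*n)/(9 + Z)) = 24 + 6*(2*n/(9 + Z)) = 24 + 12*n/(9 + Z))
C(l) = -98 - 144*l/29 (C(l) = -2 + (12*(18 + l + 2*(2/3))/(9 + 2/3))*(-4) = -2 + (12*(18 + l + 4/3)/(29/3))*(-4) = -2 + (12*(3/29)*(58/3 + l))*(-4) = -2 + (24 + 36*l/29)*(-4) = -2 + (-96 - 144*l/29) = -98 - 144*l/29)
(E(-5, -5)*(-43) + C(-16))**2 = (1*(-43) + (-98 - 144/29*(-16)))**2 = (-43 + (-98 + 2304/29))**2 = (-43 - 538/29)**2 = (-1785/29)**2 = 3186225/841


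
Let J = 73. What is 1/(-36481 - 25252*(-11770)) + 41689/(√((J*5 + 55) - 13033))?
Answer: 1/726597410 - 41689*I*√12613/12613 ≈ 1.3763e-9 - 371.2*I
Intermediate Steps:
1/(-36481 - 25252*(-11770)) + 41689/(√((J*5 + 55) - 13033)) = 1/(-36481 - 25252*(-11770)) + 41689/(√((73*5 + 55) - 13033)) = -1/11770/(-61733) + 41689/(√((365 + 55) - 13033)) = -1/61733*(-1/11770) + 41689/(√(420 - 13033)) = 1/726597410 + 41689/(√(-12613)) = 1/726597410 + 41689/((I*√12613)) = 1/726597410 + 41689*(-I*√12613/12613) = 1/726597410 - 41689*I*√12613/12613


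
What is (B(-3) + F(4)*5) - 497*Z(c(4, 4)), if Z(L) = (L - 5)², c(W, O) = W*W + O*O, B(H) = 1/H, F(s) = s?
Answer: -1086880/3 ≈ -3.6229e+5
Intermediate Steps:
c(W, O) = O² + W² (c(W, O) = W² + O² = O² + W²)
Z(L) = (-5 + L)²
(B(-3) + F(4)*5) - 497*Z(c(4, 4)) = (1/(-3) + 4*5) - 497*(-5 + (4² + 4²))² = (-⅓ + 20) - 497*(-5 + (16 + 16))² = 59/3 - 497*(-5 + 32)² = 59/3 - 497*27² = 59/3 - 497*729 = 59/3 - 362313 = -1086880/3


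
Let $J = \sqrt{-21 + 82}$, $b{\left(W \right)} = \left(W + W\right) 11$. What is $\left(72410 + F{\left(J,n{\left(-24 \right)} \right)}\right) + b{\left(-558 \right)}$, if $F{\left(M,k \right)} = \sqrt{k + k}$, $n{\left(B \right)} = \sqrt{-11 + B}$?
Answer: $60134 + \sqrt[4]{35} \left(1 + i\right) \approx 60136.0 + 2.4323 i$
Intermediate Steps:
$b{\left(W \right)} = 22 W$ ($b{\left(W \right)} = 2 W 11 = 22 W$)
$J = \sqrt{61} \approx 7.8102$
$F{\left(M,k \right)} = \sqrt{2} \sqrt{k}$ ($F{\left(M,k \right)} = \sqrt{2 k} = \sqrt{2} \sqrt{k}$)
$\left(72410 + F{\left(J,n{\left(-24 \right)} \right)}\right) + b{\left(-558 \right)} = \left(72410 + \sqrt{2} \sqrt{\sqrt{-11 - 24}}\right) + 22 \left(-558\right) = \left(72410 + \sqrt{2} \sqrt{\sqrt{-35}}\right) - 12276 = \left(72410 + \sqrt{2} \sqrt{i \sqrt{35}}\right) - 12276 = \left(72410 + \sqrt{2} \sqrt[4]{35} \sqrt{i}\right) - 12276 = 60134 + \sqrt{2} \sqrt[4]{35} \sqrt{i}$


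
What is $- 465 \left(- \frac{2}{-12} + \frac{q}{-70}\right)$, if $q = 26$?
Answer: $\frac{1333}{14} \approx 95.214$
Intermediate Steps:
$- 465 \left(- \frac{2}{-12} + \frac{q}{-70}\right) = - 465 \left(- \frac{2}{-12} + \frac{26}{-70}\right) = - 465 \left(\left(-2\right) \left(- \frac{1}{12}\right) + 26 \left(- \frac{1}{70}\right)\right) = - 465 \left(\frac{1}{6} - \frac{13}{35}\right) = \left(-465\right) \left(- \frac{43}{210}\right) = \frac{1333}{14}$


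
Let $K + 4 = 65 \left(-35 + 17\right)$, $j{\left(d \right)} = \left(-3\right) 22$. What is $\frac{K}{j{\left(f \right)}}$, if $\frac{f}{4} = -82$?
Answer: $\frac{587}{33} \approx 17.788$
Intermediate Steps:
$f = -328$ ($f = 4 \left(-82\right) = -328$)
$j{\left(d \right)} = -66$
$K = -1174$ ($K = -4 + 65 \left(-35 + 17\right) = -4 + 65 \left(-18\right) = -4 - 1170 = -1174$)
$\frac{K}{j{\left(f \right)}} = - \frac{1174}{-66} = \left(-1174\right) \left(- \frac{1}{66}\right) = \frac{587}{33}$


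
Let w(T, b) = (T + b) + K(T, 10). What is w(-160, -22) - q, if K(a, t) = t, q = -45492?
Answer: 45320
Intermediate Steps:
w(T, b) = 10 + T + b (w(T, b) = (T + b) + 10 = 10 + T + b)
w(-160, -22) - q = (10 - 160 - 22) - 1*(-45492) = -172 + 45492 = 45320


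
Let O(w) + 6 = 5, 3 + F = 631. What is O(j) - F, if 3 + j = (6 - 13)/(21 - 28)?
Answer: -629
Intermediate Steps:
j = -2 (j = -3 + (6 - 13)/(21 - 28) = -3 - 7/(-7) = -3 - 7*(-⅐) = -3 + 1 = -2)
F = 628 (F = -3 + 631 = 628)
O(w) = -1 (O(w) = -6 + 5 = -1)
O(j) - F = -1 - 1*628 = -1 - 628 = -629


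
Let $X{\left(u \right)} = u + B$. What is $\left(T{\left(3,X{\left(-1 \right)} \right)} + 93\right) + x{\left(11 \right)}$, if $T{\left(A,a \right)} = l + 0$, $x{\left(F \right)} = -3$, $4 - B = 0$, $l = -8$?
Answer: $82$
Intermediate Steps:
$B = 4$ ($B = 4 - 0 = 4 + 0 = 4$)
$X{\left(u \right)} = 4 + u$ ($X{\left(u \right)} = u + 4 = 4 + u$)
$T{\left(A,a \right)} = -8$ ($T{\left(A,a \right)} = -8 + 0 = -8$)
$\left(T{\left(3,X{\left(-1 \right)} \right)} + 93\right) + x{\left(11 \right)} = \left(-8 + 93\right) - 3 = 85 - 3 = 82$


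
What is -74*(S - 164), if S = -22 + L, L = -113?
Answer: 22126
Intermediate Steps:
S = -135 (S = -22 - 113 = -135)
-74*(S - 164) = -74*(-135 - 164) = -74*(-299) = 22126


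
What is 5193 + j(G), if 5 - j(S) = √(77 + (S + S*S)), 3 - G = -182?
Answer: 5198 - √34487 ≈ 5012.3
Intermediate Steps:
G = 185 (G = 3 - 1*(-182) = 3 + 182 = 185)
j(S) = 5 - √(77 + S + S²) (j(S) = 5 - √(77 + (S + S*S)) = 5 - √(77 + (S + S²)) = 5 - √(77 + S + S²))
5193 + j(G) = 5193 + (5 - √(77 + 185 + 185²)) = 5193 + (5 - √(77 + 185 + 34225)) = 5193 + (5 - √34487) = 5198 - √34487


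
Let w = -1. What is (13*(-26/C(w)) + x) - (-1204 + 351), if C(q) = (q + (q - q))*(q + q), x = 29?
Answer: 713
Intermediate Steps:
C(q) = 2*q**2 (C(q) = (q + 0)*(2*q) = q*(2*q) = 2*q**2)
(13*(-26/C(w)) + x) - (-1204 + 351) = (13*(-26/(2*(-1)**2)) + 29) - (-1204 + 351) = (13*(-26/(2*1)) + 29) - 1*(-853) = (13*(-26/2) + 29) + 853 = (13*(-26*1/2) + 29) + 853 = (13*(-13) + 29) + 853 = (-169 + 29) + 853 = -140 + 853 = 713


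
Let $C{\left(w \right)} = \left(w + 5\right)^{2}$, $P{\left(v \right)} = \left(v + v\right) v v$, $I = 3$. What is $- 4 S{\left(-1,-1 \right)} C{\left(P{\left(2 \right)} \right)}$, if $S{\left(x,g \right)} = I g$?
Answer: $5292$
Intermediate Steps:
$S{\left(x,g \right)} = 3 g$
$P{\left(v \right)} = 2 v^{3}$ ($P{\left(v \right)} = 2 v v^{2} = 2 v^{3}$)
$C{\left(w \right)} = \left(5 + w\right)^{2}$
$- 4 S{\left(-1,-1 \right)} C{\left(P{\left(2 \right)} \right)} = - 4 \cdot 3 \left(-1\right) \left(5 + 2 \cdot 2^{3}\right)^{2} = \left(-4\right) \left(-3\right) \left(5 + 2 \cdot 8\right)^{2} = 12 \left(5 + 16\right)^{2} = 12 \cdot 21^{2} = 12 \cdot 441 = 5292$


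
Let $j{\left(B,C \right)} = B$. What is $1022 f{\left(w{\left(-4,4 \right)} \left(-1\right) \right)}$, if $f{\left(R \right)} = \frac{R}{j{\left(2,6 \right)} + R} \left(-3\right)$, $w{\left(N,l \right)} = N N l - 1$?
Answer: $- \frac{193158}{61} \approx -3166.5$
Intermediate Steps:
$w{\left(N,l \right)} = -1 + l N^{2}$ ($w{\left(N,l \right)} = N^{2} l - 1 = l N^{2} - 1 = -1 + l N^{2}$)
$f{\left(R \right)} = - \frac{3 R}{2 + R}$ ($f{\left(R \right)} = \frac{R}{2 + R} \left(-3\right) = - \frac{3 R}{2 + R}$)
$1022 f{\left(w{\left(-4,4 \right)} \left(-1\right) \right)} = 1022 \left(- \frac{3 \left(-1 + 4 \left(-4\right)^{2}\right) \left(-1\right)}{2 + \left(-1 + 4 \left(-4\right)^{2}\right) \left(-1\right)}\right) = 1022 \left(- \frac{3 \left(-1 + 4 \cdot 16\right) \left(-1\right)}{2 + \left(-1 + 4 \cdot 16\right) \left(-1\right)}\right) = 1022 \left(- \frac{3 \left(-1 + 64\right) \left(-1\right)}{2 + \left(-1 + 64\right) \left(-1\right)}\right) = 1022 \left(- \frac{3 \cdot 63 \left(-1\right)}{2 + 63 \left(-1\right)}\right) = 1022 \left(\left(-3\right) \left(-63\right) \frac{1}{2 - 63}\right) = 1022 \left(\left(-3\right) \left(-63\right) \frac{1}{-61}\right) = 1022 \left(\left(-3\right) \left(-63\right) \left(- \frac{1}{61}\right)\right) = 1022 \left(- \frac{189}{61}\right) = - \frac{193158}{61}$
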